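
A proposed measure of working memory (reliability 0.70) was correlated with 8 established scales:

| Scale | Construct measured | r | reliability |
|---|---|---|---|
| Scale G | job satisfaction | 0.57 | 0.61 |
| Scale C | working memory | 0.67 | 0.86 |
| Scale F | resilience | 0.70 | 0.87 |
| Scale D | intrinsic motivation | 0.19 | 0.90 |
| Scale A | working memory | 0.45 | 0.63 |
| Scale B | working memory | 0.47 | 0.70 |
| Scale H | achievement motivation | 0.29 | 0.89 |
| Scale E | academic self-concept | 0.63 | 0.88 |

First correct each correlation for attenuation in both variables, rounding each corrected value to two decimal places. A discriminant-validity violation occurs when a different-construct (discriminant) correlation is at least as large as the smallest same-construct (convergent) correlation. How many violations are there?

Disattenuated r (r / √(r_scale · r_new)):
  Scale G (disc): 0.57 / √(0.61·0.70) = 0.87
  Scale C (conv): 0.67 / √(0.86·0.70) = 0.86
  Scale F (disc): 0.70 / √(0.87·0.70) = 0.90
  Scale D (disc): 0.19 / √(0.90·0.70) = 0.24
  Scale A (conv): 0.45 / √(0.63·0.70) = 0.68
  Scale B (conv): 0.47 / √(0.70·0.70) = 0.67
  Scale H (disc): 0.29 / √(0.89·0.70) = 0.37
  Scale E (disc): 0.63 / √(0.88·0.70) = 0.80
Smallest convergent = 0.67. Discriminant values: 0.87, 0.90, 0.24, 0.37, 0.80; count ≥ 0.67 → 3.

3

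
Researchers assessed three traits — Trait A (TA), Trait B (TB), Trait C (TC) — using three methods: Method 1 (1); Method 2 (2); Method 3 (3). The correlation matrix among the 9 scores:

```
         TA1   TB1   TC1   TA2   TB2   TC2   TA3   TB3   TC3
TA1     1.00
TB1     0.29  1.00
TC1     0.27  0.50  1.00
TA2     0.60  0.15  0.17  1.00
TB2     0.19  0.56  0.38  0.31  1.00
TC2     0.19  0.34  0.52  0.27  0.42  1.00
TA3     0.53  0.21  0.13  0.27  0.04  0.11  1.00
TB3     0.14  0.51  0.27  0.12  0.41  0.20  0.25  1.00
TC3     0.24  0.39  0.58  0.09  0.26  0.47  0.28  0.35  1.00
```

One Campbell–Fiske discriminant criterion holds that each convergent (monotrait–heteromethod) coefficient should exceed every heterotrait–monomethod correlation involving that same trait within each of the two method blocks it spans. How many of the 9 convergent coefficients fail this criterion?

2

Convergent coefficients and their comparison sets:
TA (methods 1·2): 0.60 vs {0.29, 0.31, 0.27, 0.27} → pass.
TA (methods 1·3): 0.53 vs {0.29, 0.25, 0.27, 0.28} → pass.
TA (methods 2·3): 0.27 vs {0.31, 0.25, 0.27, 0.28} → fail.
TB (methods 1·2): 0.56 vs {0.29, 0.31, 0.50, 0.42} → pass.
TB (methods 1·3): 0.51 vs {0.29, 0.25, 0.50, 0.35} → pass.
TB (methods 2·3): 0.41 vs {0.31, 0.25, 0.42, 0.35} → fail.
TC (methods 1·2): 0.52 vs {0.27, 0.27, 0.50, 0.42} → pass.
TC (methods 1·3): 0.58 vs {0.27, 0.28, 0.50, 0.35} → pass.
TC (methods 2·3): 0.47 vs {0.27, 0.28, 0.42, 0.35} → pass.
2 of 9 fail.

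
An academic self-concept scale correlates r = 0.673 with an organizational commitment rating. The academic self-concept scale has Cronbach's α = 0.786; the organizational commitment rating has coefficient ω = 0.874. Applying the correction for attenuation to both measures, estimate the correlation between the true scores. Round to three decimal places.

r_true = r_obs / √(r_xx · r_yy) = 0.673 / √(0.786 × 0.874) = 0.673 / √0.686964 = 0.673 / 0.8288 ≈ 0.812.

0.812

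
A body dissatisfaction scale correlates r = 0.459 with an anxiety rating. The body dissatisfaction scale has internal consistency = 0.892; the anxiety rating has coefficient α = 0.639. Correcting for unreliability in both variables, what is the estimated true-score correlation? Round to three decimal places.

0.608

r_true = r_obs / √(r_xx · r_yy) = 0.459 / √(0.892 × 0.639) = 0.459 / √0.569988 = 0.459 / 0.7550 ≈ 0.608.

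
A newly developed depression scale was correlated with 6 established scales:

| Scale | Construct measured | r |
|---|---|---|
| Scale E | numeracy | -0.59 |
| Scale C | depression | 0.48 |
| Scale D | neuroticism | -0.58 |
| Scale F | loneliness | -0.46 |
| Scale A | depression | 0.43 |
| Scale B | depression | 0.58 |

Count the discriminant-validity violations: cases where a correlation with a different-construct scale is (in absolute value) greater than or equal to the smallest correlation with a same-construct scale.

Convergent (same construct = depression): Scale C, Scale A, Scale B.
Smallest convergent = 0.43. Discriminant |r|: 0.59, 0.58, 0.46; count ≥ 0.43 → 3.

3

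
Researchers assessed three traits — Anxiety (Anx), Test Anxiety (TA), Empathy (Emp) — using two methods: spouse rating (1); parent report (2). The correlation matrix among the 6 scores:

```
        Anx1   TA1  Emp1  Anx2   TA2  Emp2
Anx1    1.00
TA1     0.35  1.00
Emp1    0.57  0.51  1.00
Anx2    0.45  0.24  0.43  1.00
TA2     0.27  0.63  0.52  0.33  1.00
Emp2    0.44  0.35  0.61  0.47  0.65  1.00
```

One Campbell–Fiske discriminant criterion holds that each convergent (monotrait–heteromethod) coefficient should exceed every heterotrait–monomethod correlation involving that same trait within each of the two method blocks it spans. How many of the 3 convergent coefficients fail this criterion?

3

Each convergent coefficient versus the relevant comparison correlations:
Anx (methods 1·2): 0.45 vs {0.35, 0.33, 0.57, 0.47} → fail.
TA (methods 1·2): 0.63 vs {0.35, 0.33, 0.51, 0.65} → fail.
Emp (methods 1·2): 0.61 vs {0.57, 0.47, 0.51, 0.65} → fail.
3 of 3 fail.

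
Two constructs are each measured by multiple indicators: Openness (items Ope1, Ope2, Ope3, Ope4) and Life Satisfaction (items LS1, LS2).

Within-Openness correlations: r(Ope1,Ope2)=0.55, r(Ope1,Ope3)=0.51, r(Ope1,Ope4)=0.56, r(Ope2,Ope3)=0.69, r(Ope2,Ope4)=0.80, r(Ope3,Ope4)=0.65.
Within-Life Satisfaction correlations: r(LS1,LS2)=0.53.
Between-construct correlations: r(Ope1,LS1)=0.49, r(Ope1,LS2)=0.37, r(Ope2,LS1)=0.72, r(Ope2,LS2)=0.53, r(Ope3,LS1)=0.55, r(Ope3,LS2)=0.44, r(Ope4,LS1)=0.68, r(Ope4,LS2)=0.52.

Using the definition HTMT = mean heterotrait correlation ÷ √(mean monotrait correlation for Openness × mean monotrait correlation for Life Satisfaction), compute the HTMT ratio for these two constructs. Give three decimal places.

Between-construct mean = 4.30/8 = 0.5375.
Mean within-Ope = 3.76/6 = 0.6267; mean within-LS = 0.53/1 = 0.5300.
Geometric mean = √(0.6267 × 0.5300) = 0.5763.
HTMT = 0.5375 / 0.5763 = 0.933.

0.933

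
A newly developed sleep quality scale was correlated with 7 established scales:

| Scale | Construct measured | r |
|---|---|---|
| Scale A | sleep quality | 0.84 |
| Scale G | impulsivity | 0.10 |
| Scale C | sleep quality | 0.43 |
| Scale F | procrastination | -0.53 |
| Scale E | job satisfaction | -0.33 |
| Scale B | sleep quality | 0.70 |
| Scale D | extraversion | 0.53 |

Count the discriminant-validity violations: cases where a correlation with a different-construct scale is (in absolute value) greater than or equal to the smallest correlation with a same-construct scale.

2

Convergent (same construct = sleep quality): Scale A, Scale C, Scale B.
Smallest convergent = 0.43. Discriminant |r|: 0.10, 0.53, 0.33, 0.53; count ≥ 0.43 → 2.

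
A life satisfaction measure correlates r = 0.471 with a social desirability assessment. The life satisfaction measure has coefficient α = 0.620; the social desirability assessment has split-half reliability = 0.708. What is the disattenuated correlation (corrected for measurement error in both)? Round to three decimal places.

r_true = r_obs / √(r_xx · r_yy) = 0.471 / √(0.620 × 0.708) = 0.471 / √0.438960 = 0.471 / 0.6625 ≈ 0.711.

0.711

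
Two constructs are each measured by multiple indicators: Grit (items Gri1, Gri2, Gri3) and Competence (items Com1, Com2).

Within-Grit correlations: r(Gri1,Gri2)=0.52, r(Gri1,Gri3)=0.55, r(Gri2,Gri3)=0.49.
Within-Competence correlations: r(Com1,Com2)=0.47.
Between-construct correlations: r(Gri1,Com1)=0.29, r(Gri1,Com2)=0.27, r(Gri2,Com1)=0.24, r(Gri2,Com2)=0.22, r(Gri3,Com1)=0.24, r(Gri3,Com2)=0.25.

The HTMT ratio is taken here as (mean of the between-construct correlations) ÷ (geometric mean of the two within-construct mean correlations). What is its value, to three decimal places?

0.509

Mean between = 1.51/6 = 0.2517.
Mean within-Gri = 1.56/3 = 0.5200; mean within-Com = 0.47/1 = 0.4700.
Geometric mean = √(0.5200 × 0.4700) = 0.4944.
HTMT = 0.2517 / 0.4944 = 0.509.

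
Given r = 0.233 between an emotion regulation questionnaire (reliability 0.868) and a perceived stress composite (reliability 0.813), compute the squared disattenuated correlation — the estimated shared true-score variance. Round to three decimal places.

Disattenuated r = 0.233 / √(0.868 × 0.813) = 0.233 / 0.8400 = 0.2774.
Shared true-score variance = 0.2774² = 0.0770 ≈ 0.077.

0.077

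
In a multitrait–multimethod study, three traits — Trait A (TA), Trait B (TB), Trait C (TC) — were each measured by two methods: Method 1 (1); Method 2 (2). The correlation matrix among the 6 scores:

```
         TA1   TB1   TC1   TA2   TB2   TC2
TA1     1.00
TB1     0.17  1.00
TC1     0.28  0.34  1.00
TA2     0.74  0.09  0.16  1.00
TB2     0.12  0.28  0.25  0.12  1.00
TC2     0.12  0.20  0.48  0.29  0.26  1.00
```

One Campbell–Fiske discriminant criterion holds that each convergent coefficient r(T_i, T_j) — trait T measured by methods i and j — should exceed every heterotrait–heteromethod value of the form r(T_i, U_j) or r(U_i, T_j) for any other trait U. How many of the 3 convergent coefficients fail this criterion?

Each convergent coefficient versus the relevant comparison correlations:
TA (methods 1·2): 0.74 vs {0.12, 0.09, 0.12, 0.16} → pass.
TB (methods 1·2): 0.28 vs {0.09, 0.12, 0.20, 0.25} → pass.
TC (methods 1·2): 0.48 vs {0.16, 0.12, 0.25, 0.20} → pass.
0 of 3 fail.

0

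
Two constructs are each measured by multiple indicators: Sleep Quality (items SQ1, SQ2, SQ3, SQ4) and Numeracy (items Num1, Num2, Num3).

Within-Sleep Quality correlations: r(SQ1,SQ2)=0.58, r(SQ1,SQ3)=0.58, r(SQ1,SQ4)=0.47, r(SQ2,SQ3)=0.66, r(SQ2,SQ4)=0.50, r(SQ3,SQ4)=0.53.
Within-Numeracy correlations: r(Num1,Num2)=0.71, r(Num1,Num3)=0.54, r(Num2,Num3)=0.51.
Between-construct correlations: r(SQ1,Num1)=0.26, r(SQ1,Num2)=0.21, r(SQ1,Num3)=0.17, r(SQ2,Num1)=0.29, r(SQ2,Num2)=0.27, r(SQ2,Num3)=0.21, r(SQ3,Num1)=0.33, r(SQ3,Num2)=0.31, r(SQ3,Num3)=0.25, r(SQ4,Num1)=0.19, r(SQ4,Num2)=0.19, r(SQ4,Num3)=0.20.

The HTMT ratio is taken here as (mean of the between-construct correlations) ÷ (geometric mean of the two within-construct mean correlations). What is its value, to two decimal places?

0.42

Mean between = 2.88/12 = 0.2400.
Mean within-SQ = 3.32/6 = 0.5533; mean within-Num = 1.76/3 = 0.5867.
Geometric mean = √(0.5533 × 0.5867) = 0.5698.
HTMT = 0.2400 / 0.5698 = 0.42.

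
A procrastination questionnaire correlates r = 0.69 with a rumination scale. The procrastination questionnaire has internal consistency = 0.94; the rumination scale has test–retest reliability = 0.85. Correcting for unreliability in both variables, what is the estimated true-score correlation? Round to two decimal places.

0.77

r_true = r_obs / √(r_xx · r_yy) = 0.69 / √(0.94 × 0.85) = 0.69 / √0.7990 = 0.69 / 0.8939 ≈ 0.77.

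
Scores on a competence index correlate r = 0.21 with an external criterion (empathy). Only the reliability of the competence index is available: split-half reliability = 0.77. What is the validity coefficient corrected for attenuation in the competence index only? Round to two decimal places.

Single correction: r_c = r_obs / √r_xx = 0.21 / √0.77 = 0.21 / 0.8775 ≈ 0.24.

0.24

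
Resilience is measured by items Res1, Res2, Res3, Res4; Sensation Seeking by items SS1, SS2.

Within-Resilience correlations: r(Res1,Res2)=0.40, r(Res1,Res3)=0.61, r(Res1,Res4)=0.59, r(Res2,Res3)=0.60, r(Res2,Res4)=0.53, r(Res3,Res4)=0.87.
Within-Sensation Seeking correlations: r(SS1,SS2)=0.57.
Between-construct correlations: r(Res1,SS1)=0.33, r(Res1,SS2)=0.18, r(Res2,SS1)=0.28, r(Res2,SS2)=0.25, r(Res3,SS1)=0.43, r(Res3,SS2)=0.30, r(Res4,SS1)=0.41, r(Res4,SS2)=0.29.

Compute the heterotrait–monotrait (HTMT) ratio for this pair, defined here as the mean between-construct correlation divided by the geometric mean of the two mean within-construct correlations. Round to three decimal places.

0.528

Between-construct mean = 2.47/8 = 0.3088.
Mean within-Res = 3.60/6 = 0.6000; mean within-SS = 0.57/1 = 0.5700.
Geometric mean = √(0.6000 × 0.5700) = 0.5848.
HTMT = 0.3088 / 0.5848 = 0.528.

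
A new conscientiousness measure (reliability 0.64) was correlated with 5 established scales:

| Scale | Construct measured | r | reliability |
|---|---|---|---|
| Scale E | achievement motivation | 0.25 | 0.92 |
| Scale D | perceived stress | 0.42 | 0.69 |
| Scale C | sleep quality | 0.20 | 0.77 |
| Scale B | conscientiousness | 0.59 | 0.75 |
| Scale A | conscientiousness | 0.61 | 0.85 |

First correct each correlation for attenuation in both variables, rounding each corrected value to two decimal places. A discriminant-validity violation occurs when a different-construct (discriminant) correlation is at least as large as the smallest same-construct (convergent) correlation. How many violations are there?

0

Disattenuated r (r / √(r_scale · r_new)):
  Scale E (disc): 0.25 / √(0.92·0.64) = 0.33
  Scale D (disc): 0.42 / √(0.69·0.64) = 0.63
  Scale C (disc): 0.20 / √(0.77·0.64) = 0.28
  Scale B (conv): 0.59 / √(0.75·0.64) = 0.85
  Scale A (conv): 0.61 / √(0.85·0.64) = 0.83
Smallest convergent = 0.83. Discriminant values: 0.33, 0.63, 0.28; count ≥ 0.83 → 0.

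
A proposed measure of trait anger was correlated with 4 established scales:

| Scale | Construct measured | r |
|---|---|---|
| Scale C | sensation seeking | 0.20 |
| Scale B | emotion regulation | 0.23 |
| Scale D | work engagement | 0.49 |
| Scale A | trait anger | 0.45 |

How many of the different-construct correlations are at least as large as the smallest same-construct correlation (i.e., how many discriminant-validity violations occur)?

Convergent (same construct = trait anger): Scale A.
Smallest convergent = 0.45. Discriminant values: 0.20, 0.23, 0.49; count ≥ 0.45 → 1.

1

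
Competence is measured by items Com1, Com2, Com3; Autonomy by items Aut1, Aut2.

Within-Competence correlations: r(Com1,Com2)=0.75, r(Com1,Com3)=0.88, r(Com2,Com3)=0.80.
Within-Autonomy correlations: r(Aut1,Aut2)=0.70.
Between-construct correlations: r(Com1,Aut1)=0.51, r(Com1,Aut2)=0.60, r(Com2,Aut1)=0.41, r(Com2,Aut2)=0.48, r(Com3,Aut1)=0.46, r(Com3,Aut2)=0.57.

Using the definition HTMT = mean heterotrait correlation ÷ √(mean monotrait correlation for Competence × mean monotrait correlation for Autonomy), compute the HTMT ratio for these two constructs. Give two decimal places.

0.67

Between-construct mean = 3.03/6 = 0.5050.
Mean within-Com = 2.43/3 = 0.8100; mean within-Aut = 0.70/1 = 0.7000.
Geometric mean = √(0.8100 × 0.7000) = 0.7530.
HTMT = 0.5050 / 0.7530 = 0.67.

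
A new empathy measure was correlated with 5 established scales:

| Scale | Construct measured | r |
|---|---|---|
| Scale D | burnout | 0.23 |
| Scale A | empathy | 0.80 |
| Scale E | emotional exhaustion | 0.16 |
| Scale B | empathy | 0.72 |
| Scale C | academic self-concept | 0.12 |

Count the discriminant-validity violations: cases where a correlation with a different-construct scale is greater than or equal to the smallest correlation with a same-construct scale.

Convergent (same construct = empathy): Scale A, Scale B.
Smallest convergent = 0.72. Discriminant values: 0.23, 0.16, 0.12; count ≥ 0.72 → 0.

0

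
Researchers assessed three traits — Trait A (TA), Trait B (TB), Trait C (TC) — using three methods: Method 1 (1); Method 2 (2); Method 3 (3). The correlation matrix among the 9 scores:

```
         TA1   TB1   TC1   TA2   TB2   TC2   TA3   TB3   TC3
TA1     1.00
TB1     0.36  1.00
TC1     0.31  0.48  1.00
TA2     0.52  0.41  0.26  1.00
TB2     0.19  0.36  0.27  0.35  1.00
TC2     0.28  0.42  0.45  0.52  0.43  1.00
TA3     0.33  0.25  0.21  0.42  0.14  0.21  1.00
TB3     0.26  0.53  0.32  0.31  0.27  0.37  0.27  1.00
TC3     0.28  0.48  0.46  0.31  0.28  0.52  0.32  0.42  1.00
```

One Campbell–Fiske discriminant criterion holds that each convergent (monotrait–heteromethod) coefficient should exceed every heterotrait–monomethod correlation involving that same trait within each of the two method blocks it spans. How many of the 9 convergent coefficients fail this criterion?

Each convergent coefficient versus the relevant comparison correlations:
TA (methods 1·2): 0.52 vs {0.36, 0.35, 0.31, 0.52} → fail.
TA (methods 1·3): 0.33 vs {0.36, 0.27, 0.31, 0.32} → fail.
TA (methods 2·3): 0.42 vs {0.35, 0.27, 0.52, 0.32} → fail.
TB (methods 1·2): 0.36 vs {0.36, 0.35, 0.48, 0.43} → fail.
TB (methods 1·3): 0.53 vs {0.36, 0.27, 0.48, 0.42} → pass.
TB (methods 2·3): 0.27 vs {0.35, 0.27, 0.43, 0.42} → fail.
TC (methods 1·2): 0.45 vs {0.31, 0.52, 0.48, 0.43} → fail.
TC (methods 1·3): 0.46 vs {0.31, 0.32, 0.48, 0.42} → fail.
TC (methods 2·3): 0.52 vs {0.52, 0.32, 0.43, 0.42} → fail.
8 of 9 fail.

8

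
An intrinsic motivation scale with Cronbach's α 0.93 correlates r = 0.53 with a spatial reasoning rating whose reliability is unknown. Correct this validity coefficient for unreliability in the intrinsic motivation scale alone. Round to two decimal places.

Single correction: r_c = r_obs / √r_xx = 0.53 / √0.93 = 0.53 / 0.9644 ≈ 0.55.

0.55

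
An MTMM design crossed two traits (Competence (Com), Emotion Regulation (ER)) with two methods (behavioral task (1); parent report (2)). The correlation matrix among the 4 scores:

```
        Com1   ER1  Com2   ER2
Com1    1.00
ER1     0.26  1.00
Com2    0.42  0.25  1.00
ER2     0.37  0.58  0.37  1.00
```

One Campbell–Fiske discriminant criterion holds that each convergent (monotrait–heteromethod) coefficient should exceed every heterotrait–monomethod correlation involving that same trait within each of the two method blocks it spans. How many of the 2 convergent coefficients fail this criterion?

0

Each convergent coefficient versus the relevant comparison correlations:
Com (methods 1·2): 0.42 vs {0.26, 0.37} → pass.
ER (methods 1·2): 0.58 vs {0.26, 0.37} → pass.
0 of 2 fail.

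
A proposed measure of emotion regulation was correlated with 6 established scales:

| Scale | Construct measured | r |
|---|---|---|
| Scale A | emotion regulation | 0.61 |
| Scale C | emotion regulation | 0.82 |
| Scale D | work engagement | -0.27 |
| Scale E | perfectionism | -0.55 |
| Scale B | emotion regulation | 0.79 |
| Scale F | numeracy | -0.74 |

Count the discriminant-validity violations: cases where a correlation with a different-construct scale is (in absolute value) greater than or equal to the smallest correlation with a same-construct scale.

Convergent (same construct = emotion regulation): Scale A, Scale C, Scale B.
Smallest convergent = 0.61. Discriminant |r|: 0.27, 0.55, 0.74; count ≥ 0.61 → 1.

1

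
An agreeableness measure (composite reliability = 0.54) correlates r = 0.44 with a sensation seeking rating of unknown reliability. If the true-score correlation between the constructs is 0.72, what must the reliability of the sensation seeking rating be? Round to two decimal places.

r_true = r_obs / √(r_xx · r_yy) ⇒ 0.72 = 0.44 / √(0.54 · r_yy).
√(0.54 · r_yy) = 0.44 / 0.72 = 0.6111; 0.54 · r_yy = 0.3734; r_yy = 0.3734 / 0.54 ≈ 0.69.

0.69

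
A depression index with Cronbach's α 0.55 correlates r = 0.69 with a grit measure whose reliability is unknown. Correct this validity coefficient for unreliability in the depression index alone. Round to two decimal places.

0.93

Single correction: r_c = r_obs / √r_xx = 0.69 / √0.55 = 0.69 / 0.7416 ≈ 0.93.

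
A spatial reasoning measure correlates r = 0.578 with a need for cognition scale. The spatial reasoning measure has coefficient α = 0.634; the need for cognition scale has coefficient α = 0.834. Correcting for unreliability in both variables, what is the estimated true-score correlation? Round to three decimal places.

0.795

r_true = r_obs / √(r_xx · r_yy) = 0.578 / √(0.634 × 0.834) = 0.578 / √0.528756 = 0.578 / 0.7272 ≈ 0.795.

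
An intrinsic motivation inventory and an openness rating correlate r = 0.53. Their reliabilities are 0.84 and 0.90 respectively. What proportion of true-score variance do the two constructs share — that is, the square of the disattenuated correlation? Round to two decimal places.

Disattenuated r = 0.53 / √(0.84 × 0.90) = 0.53 / 0.8695 = 0.6095.
Shared true-score variance = 0.6095² = 0.3715 ≈ 0.37.

0.37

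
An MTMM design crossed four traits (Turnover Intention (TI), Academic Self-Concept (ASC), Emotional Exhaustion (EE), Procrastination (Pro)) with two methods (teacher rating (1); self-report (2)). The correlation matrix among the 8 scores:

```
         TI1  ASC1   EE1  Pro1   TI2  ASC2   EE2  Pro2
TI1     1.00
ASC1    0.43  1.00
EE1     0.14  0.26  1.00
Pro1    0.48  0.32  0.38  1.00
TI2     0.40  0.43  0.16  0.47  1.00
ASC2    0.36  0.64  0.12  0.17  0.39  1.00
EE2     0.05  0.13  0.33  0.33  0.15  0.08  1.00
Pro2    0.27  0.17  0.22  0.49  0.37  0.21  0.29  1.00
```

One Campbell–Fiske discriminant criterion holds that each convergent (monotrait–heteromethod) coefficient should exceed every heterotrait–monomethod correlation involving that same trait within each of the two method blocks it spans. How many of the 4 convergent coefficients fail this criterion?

2

Each convergent coefficient versus the relevant comparison correlations:
TI (methods 1·2): 0.40 vs {0.43, 0.39, 0.14, 0.15, 0.48, 0.37} → fail.
ASC (methods 1·2): 0.64 vs {0.43, 0.39, 0.26, 0.08, 0.32, 0.21} → pass.
EE (methods 1·2): 0.33 vs {0.14, 0.15, 0.26, 0.08, 0.38, 0.29} → fail.
Pro (methods 1·2): 0.49 vs {0.48, 0.37, 0.32, 0.21, 0.38, 0.29} → pass.
2 of 4 fail.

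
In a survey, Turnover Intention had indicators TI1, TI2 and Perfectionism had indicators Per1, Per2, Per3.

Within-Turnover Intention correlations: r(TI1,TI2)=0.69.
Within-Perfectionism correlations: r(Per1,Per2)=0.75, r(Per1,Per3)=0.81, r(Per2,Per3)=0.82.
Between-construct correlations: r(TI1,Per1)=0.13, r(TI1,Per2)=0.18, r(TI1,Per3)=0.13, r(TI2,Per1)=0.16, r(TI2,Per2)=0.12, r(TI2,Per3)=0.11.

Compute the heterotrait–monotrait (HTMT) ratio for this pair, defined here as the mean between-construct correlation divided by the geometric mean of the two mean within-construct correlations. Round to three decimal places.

Mean between = 0.83/6 = 0.1383.
Mean within-TI = 0.69/1 = 0.6900; mean within-Per = 2.38/3 = 0.7933.
Geometric mean = √(0.6900 × 0.7933) = 0.7398.
HTMT = 0.1383 / 0.7398 = 0.187.

0.187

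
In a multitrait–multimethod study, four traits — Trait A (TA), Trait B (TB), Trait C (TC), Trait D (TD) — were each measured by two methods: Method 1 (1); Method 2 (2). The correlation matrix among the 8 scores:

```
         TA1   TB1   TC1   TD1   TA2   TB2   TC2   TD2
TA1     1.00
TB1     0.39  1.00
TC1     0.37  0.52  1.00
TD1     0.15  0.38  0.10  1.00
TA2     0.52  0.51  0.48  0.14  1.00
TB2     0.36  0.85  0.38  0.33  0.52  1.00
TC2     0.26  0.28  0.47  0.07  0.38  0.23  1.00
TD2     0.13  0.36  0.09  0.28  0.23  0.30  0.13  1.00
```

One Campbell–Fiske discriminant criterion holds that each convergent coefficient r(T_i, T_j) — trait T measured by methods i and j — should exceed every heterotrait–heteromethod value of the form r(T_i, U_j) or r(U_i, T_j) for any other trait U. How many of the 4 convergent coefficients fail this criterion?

Checking each validity diagonal entry against its comparison values:
TA (methods 1·2): 0.52 vs {0.36, 0.51, 0.26, 0.48, 0.13, 0.14} → pass.
TB (methods 1·2): 0.85 vs {0.51, 0.36, 0.28, 0.38, 0.36, 0.33} → pass.
TC (methods 1·2): 0.47 vs {0.48, 0.26, 0.38, 0.28, 0.09, 0.07} → fail.
TD (methods 1·2): 0.28 vs {0.14, 0.13, 0.33, 0.36, 0.07, 0.09} → fail.
2 of 4 fail.

2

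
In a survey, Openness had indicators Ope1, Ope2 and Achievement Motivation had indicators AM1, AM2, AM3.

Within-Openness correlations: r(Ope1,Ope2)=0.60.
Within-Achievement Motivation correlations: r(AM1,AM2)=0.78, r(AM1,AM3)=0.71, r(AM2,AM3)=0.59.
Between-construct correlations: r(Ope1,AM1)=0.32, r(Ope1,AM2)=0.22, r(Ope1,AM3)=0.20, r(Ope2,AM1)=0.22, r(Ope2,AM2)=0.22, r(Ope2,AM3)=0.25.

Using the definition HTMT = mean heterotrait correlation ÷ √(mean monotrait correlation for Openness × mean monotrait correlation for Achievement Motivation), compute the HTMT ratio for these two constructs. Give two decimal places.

0.37

Mean between = 1.43/6 = 0.2383.
Mean within-Ope = 0.60/1 = 0.6000; mean within-AM = 2.08/3 = 0.6933.
Geometric mean = √(0.6000 × 0.6933) = 0.6450.
HTMT = 0.2383 / 0.6450 = 0.37.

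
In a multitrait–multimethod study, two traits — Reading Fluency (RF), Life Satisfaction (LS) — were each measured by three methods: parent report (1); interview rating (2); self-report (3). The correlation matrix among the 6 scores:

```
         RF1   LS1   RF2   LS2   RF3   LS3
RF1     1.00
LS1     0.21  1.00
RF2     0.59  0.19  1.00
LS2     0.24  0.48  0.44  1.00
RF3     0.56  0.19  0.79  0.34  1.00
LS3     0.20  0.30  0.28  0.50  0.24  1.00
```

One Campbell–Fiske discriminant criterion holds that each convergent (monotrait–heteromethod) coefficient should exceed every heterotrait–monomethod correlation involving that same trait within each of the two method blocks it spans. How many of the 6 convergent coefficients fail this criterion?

Convergent coefficients and their comparison sets:
RF (methods 1·2): 0.59 vs {0.21, 0.44} → pass.
RF (methods 1·3): 0.56 vs {0.21, 0.24} → pass.
RF (methods 2·3): 0.79 vs {0.44, 0.24} → pass.
LS (methods 1·2): 0.48 vs {0.21, 0.44} → pass.
LS (methods 1·3): 0.30 vs {0.21, 0.24} → pass.
LS (methods 2·3): 0.50 vs {0.44, 0.24} → pass.
0 of 6 fail.

0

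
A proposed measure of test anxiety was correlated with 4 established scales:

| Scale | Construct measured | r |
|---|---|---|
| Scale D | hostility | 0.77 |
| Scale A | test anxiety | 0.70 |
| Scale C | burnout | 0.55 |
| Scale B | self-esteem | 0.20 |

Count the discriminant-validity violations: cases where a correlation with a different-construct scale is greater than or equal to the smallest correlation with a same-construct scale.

1

Convergent (same construct = test anxiety): Scale A.
Smallest convergent = 0.70. Discriminant values: 0.77, 0.55, 0.20; count ≥ 0.70 → 1.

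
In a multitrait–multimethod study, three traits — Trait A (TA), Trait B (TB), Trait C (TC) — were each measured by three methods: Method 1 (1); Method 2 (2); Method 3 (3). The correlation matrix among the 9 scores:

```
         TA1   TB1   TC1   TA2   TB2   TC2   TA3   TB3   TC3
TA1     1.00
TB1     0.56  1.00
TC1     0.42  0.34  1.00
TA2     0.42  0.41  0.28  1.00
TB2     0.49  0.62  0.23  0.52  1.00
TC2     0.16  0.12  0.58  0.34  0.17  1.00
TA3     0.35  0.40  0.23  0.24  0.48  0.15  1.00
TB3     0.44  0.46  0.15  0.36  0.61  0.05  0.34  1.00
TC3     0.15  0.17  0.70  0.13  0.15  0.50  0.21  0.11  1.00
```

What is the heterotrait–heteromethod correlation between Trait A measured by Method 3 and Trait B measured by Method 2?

Different traits and methods: r(TA3, TB2) = 0.48.

0.48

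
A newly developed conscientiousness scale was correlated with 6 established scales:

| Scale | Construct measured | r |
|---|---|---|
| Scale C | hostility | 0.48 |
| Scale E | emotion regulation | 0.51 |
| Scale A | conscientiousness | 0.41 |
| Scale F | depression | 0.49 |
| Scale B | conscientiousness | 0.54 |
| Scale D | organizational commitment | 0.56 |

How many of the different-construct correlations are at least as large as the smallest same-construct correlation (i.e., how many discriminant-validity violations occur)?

Convergent (same construct = conscientiousness): Scale A, Scale B.
Smallest convergent = 0.41. Discriminant values: 0.48, 0.51, 0.49, 0.56; count ≥ 0.41 → 4.

4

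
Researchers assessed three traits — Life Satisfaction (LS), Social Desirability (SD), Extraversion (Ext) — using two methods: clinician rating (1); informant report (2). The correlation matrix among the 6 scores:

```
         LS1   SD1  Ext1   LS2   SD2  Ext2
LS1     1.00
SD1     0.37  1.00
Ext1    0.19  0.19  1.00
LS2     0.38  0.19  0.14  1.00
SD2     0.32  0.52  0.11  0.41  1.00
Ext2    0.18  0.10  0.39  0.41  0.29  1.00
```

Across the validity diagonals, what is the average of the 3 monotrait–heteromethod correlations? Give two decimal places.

Convergent values: 0.38, 0.52, 0.39; mean = 1.29/3 = 0.43.

0.43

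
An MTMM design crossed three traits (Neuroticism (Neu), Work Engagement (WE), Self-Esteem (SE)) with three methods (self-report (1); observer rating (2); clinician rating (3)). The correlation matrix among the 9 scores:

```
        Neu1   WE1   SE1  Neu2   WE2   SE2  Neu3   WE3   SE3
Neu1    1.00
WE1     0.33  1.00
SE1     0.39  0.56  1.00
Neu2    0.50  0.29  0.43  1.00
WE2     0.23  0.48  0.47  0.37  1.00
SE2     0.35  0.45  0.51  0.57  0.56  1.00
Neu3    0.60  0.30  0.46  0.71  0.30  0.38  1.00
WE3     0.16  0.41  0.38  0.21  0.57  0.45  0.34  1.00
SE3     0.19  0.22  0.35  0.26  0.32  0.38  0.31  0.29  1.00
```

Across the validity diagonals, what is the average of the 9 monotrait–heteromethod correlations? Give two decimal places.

Convergent values: 0.50, 0.60, 0.71, 0.48, 0.41, 0.57, 0.51, 0.35, 0.38; mean = 4.51/9 = 0.50.

0.50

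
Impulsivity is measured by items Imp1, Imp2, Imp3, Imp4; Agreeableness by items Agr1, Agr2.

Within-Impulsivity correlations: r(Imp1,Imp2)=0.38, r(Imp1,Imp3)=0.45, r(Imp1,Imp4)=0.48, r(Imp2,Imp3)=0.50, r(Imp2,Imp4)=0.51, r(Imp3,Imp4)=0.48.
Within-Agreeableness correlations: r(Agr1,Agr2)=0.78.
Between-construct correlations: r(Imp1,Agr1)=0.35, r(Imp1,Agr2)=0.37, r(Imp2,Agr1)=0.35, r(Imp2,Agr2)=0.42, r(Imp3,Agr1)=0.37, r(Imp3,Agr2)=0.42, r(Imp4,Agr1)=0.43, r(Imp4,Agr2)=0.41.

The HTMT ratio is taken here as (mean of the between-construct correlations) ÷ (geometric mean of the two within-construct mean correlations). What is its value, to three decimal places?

0.646

Mean between = 3.12/8 = 0.3900.
Mean within-Imp = 2.80/6 = 0.4667; mean within-Agr = 0.78/1 = 0.7800.
Geometric mean = √(0.4667 × 0.7800) = 0.6033.
HTMT = 0.3900 / 0.6033 = 0.646.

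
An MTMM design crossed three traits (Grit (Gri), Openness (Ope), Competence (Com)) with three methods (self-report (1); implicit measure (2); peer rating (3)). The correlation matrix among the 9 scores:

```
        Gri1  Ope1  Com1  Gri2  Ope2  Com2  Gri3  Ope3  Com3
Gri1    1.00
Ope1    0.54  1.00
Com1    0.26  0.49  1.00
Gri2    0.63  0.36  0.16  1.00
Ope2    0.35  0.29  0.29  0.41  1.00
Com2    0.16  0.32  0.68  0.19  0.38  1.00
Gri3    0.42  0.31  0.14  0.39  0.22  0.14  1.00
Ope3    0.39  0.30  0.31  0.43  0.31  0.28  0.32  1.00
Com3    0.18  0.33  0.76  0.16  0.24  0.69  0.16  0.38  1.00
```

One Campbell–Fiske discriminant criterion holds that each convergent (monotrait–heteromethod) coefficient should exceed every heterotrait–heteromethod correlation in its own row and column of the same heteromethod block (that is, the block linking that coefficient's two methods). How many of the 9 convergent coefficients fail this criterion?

Each convergent coefficient versus the relevant comparison correlations:
Gri (methods 1·2): 0.63 vs {0.35, 0.36, 0.16, 0.16} → pass.
Gri (methods 1·3): 0.42 vs {0.39, 0.31, 0.18, 0.14} → pass.
Gri (methods 2·3): 0.39 vs {0.43, 0.22, 0.16, 0.14} → fail.
Ope (methods 1·2): 0.29 vs {0.36, 0.35, 0.32, 0.29} → fail.
Ope (methods 1·3): 0.30 vs {0.31, 0.39, 0.33, 0.31} → fail.
Ope (methods 2·3): 0.31 vs {0.22, 0.43, 0.24, 0.28} → fail.
Com (methods 1·2): 0.68 vs {0.16, 0.16, 0.29, 0.32} → pass.
Com (methods 1·3): 0.76 vs {0.14, 0.18, 0.31, 0.33} → pass.
Com (methods 2·3): 0.69 vs {0.14, 0.16, 0.28, 0.24} → pass.
4 of 9 fail.

4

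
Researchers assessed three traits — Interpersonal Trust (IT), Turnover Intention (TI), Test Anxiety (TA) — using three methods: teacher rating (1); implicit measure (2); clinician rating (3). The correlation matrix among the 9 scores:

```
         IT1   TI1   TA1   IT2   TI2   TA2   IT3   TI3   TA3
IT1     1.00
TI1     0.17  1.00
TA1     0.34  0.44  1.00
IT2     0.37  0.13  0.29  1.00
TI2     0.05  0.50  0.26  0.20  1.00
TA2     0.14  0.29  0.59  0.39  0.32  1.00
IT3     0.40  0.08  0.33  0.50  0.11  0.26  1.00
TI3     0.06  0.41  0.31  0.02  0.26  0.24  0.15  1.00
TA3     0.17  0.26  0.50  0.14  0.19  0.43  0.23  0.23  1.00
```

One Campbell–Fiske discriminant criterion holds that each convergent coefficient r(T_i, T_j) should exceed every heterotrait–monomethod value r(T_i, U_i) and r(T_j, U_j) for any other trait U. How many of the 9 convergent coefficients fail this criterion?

Convergent coefficients and their comparison sets:
IT (methods 1·2): 0.37 vs {0.17, 0.20, 0.34, 0.39} → fail.
IT (methods 1·3): 0.40 vs {0.17, 0.15, 0.34, 0.23} → pass.
IT (methods 2·3): 0.50 vs {0.20, 0.15, 0.39, 0.23} → pass.
TI (methods 1·2): 0.50 vs {0.17, 0.20, 0.44, 0.32} → pass.
TI (methods 1·3): 0.41 vs {0.17, 0.15, 0.44, 0.23} → fail.
TI (methods 2·3): 0.26 vs {0.20, 0.15, 0.32, 0.23} → fail.
TA (methods 1·2): 0.59 vs {0.34, 0.39, 0.44, 0.32} → pass.
TA (methods 1·3): 0.50 vs {0.34, 0.23, 0.44, 0.23} → pass.
TA (methods 2·3): 0.43 vs {0.39, 0.23, 0.32, 0.23} → pass.
3 of 9 fail.

3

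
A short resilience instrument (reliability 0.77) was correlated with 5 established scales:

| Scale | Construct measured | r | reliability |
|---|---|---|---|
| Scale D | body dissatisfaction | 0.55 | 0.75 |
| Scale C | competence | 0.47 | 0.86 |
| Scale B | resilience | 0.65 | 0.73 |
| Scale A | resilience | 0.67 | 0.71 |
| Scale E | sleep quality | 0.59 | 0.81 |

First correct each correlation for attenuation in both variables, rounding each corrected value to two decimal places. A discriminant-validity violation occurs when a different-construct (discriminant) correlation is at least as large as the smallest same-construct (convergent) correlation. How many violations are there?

0

Disattenuated r (r / √(r_scale · r_new)):
  Scale D (disc): 0.55 / √(0.75·0.77) = 0.72
  Scale C (disc): 0.47 / √(0.86·0.77) = 0.58
  Scale B (conv): 0.65 / √(0.73·0.77) = 0.87
  Scale A (conv): 0.67 / √(0.71·0.77) = 0.91
  Scale E (disc): 0.59 / √(0.81·0.77) = 0.75
Smallest convergent = 0.87. Discriminant values: 0.72, 0.58, 0.75; count ≥ 0.87 → 0.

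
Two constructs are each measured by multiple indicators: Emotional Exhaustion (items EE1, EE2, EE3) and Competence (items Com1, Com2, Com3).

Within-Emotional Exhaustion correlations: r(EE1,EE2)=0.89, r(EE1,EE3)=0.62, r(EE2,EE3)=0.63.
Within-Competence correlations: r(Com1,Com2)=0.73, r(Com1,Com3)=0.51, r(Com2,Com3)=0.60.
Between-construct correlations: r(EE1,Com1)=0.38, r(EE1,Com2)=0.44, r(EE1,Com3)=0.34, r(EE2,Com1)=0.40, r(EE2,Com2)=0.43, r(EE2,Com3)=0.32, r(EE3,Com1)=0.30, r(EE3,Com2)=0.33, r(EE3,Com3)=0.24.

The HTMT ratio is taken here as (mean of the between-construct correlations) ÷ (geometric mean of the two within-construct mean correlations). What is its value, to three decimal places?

0.534

Mean heterotrait r = 3.18/9 = 0.3533.
Mean within-EE = 2.14/3 = 0.7133; mean within-Com = 1.84/3 = 0.6133.
Geometric mean = √(0.7133 × 0.6133) = 0.6614.
HTMT = 0.3533 / 0.6614 = 0.534.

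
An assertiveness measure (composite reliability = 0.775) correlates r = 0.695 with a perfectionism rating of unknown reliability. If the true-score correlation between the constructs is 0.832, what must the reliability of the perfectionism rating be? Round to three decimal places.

0.900

r_true = r_obs / √(r_xx · r_yy) ⇒ 0.832 = 0.695 / √(0.775 · r_yy).
√(0.775 · r_yy) = 0.695 / 0.832 = 0.8353; 0.775 · r_yy = 0.6977; r_yy = 0.6977 / 0.775 ≈ 0.900.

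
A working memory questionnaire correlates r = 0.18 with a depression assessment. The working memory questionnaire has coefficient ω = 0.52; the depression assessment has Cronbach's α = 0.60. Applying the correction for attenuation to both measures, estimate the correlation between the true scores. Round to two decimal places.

0.32

r_true = r_obs / √(r_xx · r_yy) = 0.18 / √(0.52 × 0.60) = 0.18 / √0.3120 = 0.18 / 0.5586 ≈ 0.32.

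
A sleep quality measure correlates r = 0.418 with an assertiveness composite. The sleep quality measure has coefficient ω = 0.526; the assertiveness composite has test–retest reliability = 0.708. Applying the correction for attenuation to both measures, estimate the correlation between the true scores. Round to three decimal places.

r_true = r_obs / √(r_xx · r_yy) = 0.418 / √(0.526 × 0.708) = 0.418 / √0.372408 = 0.418 / 0.6103 ≈ 0.685.

0.685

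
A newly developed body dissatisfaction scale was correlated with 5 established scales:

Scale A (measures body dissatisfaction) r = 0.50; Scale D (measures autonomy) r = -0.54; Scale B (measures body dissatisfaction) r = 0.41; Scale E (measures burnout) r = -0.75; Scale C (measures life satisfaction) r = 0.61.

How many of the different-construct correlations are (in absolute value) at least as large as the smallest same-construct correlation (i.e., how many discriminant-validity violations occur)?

3

Convergent (same construct = body dissatisfaction): Scale A, Scale B.
Smallest convergent = 0.41. Discriminant |r|: 0.54, 0.75, 0.61; count ≥ 0.41 → 3.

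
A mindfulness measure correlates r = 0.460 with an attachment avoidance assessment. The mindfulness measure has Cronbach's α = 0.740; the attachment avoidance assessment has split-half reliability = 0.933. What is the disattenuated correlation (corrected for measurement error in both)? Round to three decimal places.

r_true = r_obs / √(r_xx · r_yy) = 0.460 / √(0.740 × 0.933) = 0.460 / √0.690420 = 0.460 / 0.8309 ≈ 0.554.

0.554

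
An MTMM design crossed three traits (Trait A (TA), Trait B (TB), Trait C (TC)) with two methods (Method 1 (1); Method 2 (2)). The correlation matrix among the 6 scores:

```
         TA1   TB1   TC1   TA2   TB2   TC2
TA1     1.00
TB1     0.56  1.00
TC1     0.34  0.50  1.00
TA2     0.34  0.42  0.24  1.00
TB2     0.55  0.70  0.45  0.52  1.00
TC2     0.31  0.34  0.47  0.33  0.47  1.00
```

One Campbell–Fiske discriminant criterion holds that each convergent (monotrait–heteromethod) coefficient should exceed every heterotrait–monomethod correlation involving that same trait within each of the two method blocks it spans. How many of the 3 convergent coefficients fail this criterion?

2

Convergent coefficients and their comparison sets:
TA (methods 1·2): 0.34 vs {0.56, 0.52, 0.34, 0.33} → fail.
TB (methods 1·2): 0.70 vs {0.56, 0.52, 0.50, 0.47} → pass.
TC (methods 1·2): 0.47 vs {0.34, 0.33, 0.50, 0.47} → fail.
2 of 3 fail.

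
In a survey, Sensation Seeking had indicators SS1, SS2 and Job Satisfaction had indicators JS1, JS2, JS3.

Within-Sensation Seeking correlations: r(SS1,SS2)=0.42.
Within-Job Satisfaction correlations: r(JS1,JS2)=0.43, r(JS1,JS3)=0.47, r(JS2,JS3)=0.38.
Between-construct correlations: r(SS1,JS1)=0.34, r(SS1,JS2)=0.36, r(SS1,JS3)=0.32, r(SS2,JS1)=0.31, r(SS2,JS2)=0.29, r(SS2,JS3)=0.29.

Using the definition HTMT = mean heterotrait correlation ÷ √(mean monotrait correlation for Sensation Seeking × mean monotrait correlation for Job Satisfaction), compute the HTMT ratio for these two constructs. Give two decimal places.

Mean between = 1.91/6 = 0.3183.
Mean within-SS = 0.42/1 = 0.4200; mean within-JS = 1.28/3 = 0.4267.
Geometric mean = √(0.4200 × 0.4267) = 0.4233.
HTMT = 0.3183 / 0.4233 = 0.75.

0.75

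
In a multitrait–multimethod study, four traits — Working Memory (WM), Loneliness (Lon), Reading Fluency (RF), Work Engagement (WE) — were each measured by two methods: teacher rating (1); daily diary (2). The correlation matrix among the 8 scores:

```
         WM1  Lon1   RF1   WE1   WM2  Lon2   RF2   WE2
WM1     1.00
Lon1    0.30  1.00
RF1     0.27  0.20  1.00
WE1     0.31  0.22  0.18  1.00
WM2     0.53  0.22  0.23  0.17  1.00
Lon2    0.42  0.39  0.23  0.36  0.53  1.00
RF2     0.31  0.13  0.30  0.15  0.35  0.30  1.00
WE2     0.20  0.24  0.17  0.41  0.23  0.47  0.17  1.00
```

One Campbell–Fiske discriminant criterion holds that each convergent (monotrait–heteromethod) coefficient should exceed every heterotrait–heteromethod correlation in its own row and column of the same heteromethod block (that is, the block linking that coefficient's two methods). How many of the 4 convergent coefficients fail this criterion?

2

Checking each validity diagonal entry against its comparison values:
WM (methods 1·2): 0.53 vs {0.42, 0.22, 0.31, 0.23, 0.20, 0.17} → pass.
Lon (methods 1·2): 0.39 vs {0.22, 0.42, 0.13, 0.23, 0.24, 0.36} → fail.
RF (methods 1·2): 0.30 vs {0.23, 0.31, 0.23, 0.13, 0.17, 0.15} → fail.
WE (methods 1·2): 0.41 vs {0.17, 0.20, 0.36, 0.24, 0.15, 0.17} → pass.
2 of 4 fail.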